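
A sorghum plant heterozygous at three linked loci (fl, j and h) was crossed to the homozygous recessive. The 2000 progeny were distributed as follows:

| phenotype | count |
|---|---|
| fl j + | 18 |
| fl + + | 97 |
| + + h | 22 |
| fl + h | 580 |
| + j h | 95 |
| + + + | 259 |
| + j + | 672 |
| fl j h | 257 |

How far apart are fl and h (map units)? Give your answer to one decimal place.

The two most frequent reciprocal classes, + j + and fl + h, are the parental types, so the F1 was + j + / fl + h.
The two rarest classes, fl j + and + + h, are the double crossovers. Comparing them with the parentals, only the fl allele has switched, so fl is the middle locus and the order is h – fl – j.
Crossovers in the h–fl interval produce the single-crossover classes + j h and fl + + (95 + 97 = 192) plus the double crossovers (40).
RF(h–fl) = (192 + 40) / 2000 = 232/2000 = 0.1160 → 11.6 map units.

11.6 map units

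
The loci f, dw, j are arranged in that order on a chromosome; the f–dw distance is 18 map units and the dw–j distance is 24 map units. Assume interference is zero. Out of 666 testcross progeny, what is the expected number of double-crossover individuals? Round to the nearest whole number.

29

Map distances give recombination frequencies of 0.180 and 0.240 for the two intervals.
With no interference, expected double-crossover frequency = 0.180 × 0.240 = 0.04320.
Expected number = 0.04320 × 666 = 28.77 ≈ 29.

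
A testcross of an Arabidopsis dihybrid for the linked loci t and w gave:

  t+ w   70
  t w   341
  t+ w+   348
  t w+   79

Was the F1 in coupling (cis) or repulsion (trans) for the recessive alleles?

The two most frequent classes are t+ w+ (348) and t w (341); these are the parental (non-recombinant) types.
So the F1 carried t+ w+ on one chromosome and t w on the other — the recessive alleles are on the same chromosome (cis / coupling).

cis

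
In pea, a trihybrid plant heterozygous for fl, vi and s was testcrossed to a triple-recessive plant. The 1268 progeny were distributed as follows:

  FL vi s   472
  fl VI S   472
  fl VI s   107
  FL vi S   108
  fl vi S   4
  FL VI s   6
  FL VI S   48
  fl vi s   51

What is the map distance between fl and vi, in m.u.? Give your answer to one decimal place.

The two most frequent reciprocal classes, FL vi s and fl VI S, are the parental types, so the F1 was FL vi s / fl VI S.
The two rarest classes, FL VI s and fl vi S, are the double crossovers. Comparing them with the parentals, only the vi allele has switched, so vi is the middle locus and the order is fl – vi – s.
Crossovers in the fl–vi interval produce the single-crossover classes fl vi s and FL VI S (51 + 48 = 99) plus the double crossovers (10).
RF(fl–vi) = (99 + 10) / 1268 = 109/1268 = 0.0860 → 8.6 m.u.

8.6 m.u.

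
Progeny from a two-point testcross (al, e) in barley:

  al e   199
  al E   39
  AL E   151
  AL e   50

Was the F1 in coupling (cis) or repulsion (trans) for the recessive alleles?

cis

The two most frequent classes are AL E (151) and al e (199); these are the parental (non-recombinant) types.
So the F1 carried AL E on one chromosome and al e on the other — the recessive alleles are on the same chromosome (cis / coupling).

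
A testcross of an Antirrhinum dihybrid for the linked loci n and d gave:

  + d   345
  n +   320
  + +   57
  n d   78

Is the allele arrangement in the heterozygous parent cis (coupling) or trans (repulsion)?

trans

The two most frequent classes are + d (345) and n + (320); these are the parental (non-recombinant) types.
So the F1 carried + d on one chromosome and n + on the other — the recessive alleles are on opposite chromosomes (trans / repulsion).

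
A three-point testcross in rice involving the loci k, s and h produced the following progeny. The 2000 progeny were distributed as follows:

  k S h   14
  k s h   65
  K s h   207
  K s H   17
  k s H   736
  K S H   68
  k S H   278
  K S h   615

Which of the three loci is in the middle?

The two most frequent reciprocal classes, k s H and K S h, are the parental types, so the F1 was k s H / K S h.
The two rarest classes, K s H and k S h, are the double crossovers. Comparing them with the parentals, only the k allele has switched, so k is the middle locus and the order is h – k – s.

k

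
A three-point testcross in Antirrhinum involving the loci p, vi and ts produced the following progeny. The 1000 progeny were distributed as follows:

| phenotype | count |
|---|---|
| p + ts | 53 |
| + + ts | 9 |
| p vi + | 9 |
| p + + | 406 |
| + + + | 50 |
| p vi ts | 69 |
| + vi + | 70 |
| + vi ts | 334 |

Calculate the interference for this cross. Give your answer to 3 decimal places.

The two most frequent reciprocal classes, p + + and + vi ts, are the parental types, so the F1 was p + + / + vi ts.
The two rarest classes, p vi + and + + ts, are the double crossovers. Comparing them with the parentals, only the vi allele has switched, so vi is the middle locus and the order is p – vi – ts.
p–vi: (119 + 18)/1000 = 0.1370; vi–ts: (123 + 18)/1000 = 0.1410.
Expected DCO frequency = 0.1370 × 0.1410 ≈ 0.01932; observed = 18/1000 ≈ 0.01800.
Coefficient of coincidence = 0.01800/0.01932 ≈ 0.932; interference = 1 − 0.932 = 0.068.

0.068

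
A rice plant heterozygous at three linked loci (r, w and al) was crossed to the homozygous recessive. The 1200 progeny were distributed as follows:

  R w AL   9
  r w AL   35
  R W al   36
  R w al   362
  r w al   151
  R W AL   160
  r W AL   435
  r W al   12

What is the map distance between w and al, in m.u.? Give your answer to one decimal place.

7.7 m.u.

The two most frequent reciprocal classes, R w al and r W AL, are the parental types, so the F1 was R w al / r W AL.
The two rarest classes, R w AL and r W al, are the double crossovers. Comparing them with the parentals, only the al allele has switched, so al is the middle locus and the order is r – al – w.
Crossovers in the al–w interval produce the single-crossover classes R W al and r w AL (36 + 35 = 71) plus the double crossovers (21).
RF(al–w) = (71 + 21) / 1200 = 92/1200 = 0.0767 → 7.7 m.u.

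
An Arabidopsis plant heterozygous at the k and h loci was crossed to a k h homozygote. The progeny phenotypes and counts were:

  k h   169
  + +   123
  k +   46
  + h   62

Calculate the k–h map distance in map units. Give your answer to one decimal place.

The two most frequent classes, + + (123) and k h (169), are the parental types, so the F1 was + + / k h.
The recombinant classes are + h and k +: 62 + 46 = 108.
Recombination frequency = 108/400 = 0.2700 ≈ 27.0%, i.e. 27.0 map units.

27.0 map units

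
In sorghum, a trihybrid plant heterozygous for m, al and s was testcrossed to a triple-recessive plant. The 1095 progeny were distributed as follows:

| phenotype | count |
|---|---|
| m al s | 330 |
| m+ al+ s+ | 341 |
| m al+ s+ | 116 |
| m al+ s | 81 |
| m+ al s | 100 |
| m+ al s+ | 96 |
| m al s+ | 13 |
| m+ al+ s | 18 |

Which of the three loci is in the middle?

s

The two most frequent reciprocal classes, m+ al+ s+ and m al s, are the parental types, so the F1 was m+ al+ s+ / m al s.
The two rarest classes, m+ al+ s and m al s+, are the double crossovers. Comparing them with the parentals, only the s allele has switched, so s is the middle locus and the order is al – s – m.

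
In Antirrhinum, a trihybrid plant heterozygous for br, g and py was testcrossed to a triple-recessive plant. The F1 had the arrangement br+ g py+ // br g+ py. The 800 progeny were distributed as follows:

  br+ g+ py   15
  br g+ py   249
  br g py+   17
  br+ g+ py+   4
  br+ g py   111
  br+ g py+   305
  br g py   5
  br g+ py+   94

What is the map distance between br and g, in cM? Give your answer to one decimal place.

The two rarest classes, br+ g+ py+ and br g py, are the double crossovers. Comparing them with the parentals, only the g allele has switched, so g is the middle locus and the order is br – g – py.
Crossovers in the br–g interval produce the single-crossover classes br g py+ and br+ g+ py (17 + 15 = 32) plus the double crossovers (9).
RF(br–g) = (32 + 9) / 800 = 41/800 = 0.0512 → 5.1 cM.

5.1 cM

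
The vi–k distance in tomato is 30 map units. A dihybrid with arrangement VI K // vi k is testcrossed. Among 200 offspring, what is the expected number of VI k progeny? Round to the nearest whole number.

30

A map distance of 30 map units corresponds to a recombination frequency of 0.300.
The F1 is VI K / vi k, so VI k is a recombinant gamete class with expected frequency r/2 = 0.300/2 = 0.1500.
Expected number = 0.1500 × 200 = 30.00 ≈ 30.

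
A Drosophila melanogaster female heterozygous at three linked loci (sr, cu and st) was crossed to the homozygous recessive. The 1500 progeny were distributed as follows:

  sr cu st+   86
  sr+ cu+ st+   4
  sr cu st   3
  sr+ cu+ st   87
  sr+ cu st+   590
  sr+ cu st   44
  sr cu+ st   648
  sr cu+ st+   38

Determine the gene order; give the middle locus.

The two most frequent reciprocal classes, sr cu+ st and sr+ cu st+, are the parental types, so the F1 was sr cu+ st / sr+ cu st+.
The two rarest classes, sr cu st and sr+ cu+ st+, are the double crossovers. Comparing them with the parentals, only the cu allele has switched, so cu is the middle locus and the order is sr – cu – st.

cu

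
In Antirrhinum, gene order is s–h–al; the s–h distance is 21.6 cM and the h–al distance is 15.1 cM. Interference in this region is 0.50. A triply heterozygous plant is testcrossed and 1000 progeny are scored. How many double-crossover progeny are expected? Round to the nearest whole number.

16

Map distances give recombination frequencies of 0.216 and 0.151 for the two intervals.
With interference 0.50 (so coincidence = 0.50), expected double-crossover frequency = 0.216 × 0.151 × 0.50 = 0.01631.
Expected number = 0.01631 × 1000 = 16.31 ≈ 16.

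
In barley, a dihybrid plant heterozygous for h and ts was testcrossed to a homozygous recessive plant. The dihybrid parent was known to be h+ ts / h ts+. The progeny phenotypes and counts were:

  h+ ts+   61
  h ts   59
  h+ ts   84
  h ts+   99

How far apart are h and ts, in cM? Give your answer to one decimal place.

39.6 cM

The recombinant classes are h+ ts+ and h ts: 61 + 59 = 120.
Recombination frequency = 120/303 = 0.3960 ≈ 39.6%, i.e. 39.6 cM.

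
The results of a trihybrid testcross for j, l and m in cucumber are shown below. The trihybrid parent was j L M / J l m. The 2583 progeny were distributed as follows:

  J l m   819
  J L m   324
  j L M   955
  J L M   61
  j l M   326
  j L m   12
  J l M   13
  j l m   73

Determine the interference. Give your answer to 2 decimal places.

0.40

The two rarest classes, j L m and J l M, are the double crossovers. Comparing them with the parentals, only the m allele has switched, so m is the middle locus and the order is l – m – j.
l–m: (650 + 25)/2583 = 0.2613; m–j: (134 + 25)/2583 = 0.0616.
Expected DCO frequency = 0.2613 × 0.0616 ≈ 0.01610; observed = 25/2583 ≈ 0.00968.
Coefficient of coincidence = 0.00968/0.01610 ≈ 0.60; interference = 1 − 0.60 = 0.40.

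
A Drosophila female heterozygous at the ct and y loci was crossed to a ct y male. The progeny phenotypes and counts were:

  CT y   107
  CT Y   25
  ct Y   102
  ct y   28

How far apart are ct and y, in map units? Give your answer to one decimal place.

The two most frequent classes, CT y (107) and ct Y (102), are the parental types, so the F1 was CT y / ct Y.
The recombinant classes are CT Y and ct y: 25 + 28 = 53.
Recombination frequency = 53/262 = 0.2023 ≈ 20.2%, i.e. 20.2 map units.

20.2 map units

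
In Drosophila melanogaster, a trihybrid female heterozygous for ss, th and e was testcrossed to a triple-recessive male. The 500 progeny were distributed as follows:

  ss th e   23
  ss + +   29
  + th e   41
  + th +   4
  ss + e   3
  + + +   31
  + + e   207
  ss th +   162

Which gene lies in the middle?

The two most frequent reciprocal classes, + + e and ss th +, are the parental types, so the F1 was + + e / ss th +.
The two rarest classes, ss + e and + th +, are the double crossovers. Comparing them with the parentals, only the ss allele has switched, so ss is the middle locus and the order is e – ss – th.

ss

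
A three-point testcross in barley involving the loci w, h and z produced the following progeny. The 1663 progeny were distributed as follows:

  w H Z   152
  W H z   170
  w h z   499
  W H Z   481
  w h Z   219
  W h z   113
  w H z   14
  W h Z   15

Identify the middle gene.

The two most frequent reciprocal classes, W H Z and w h z, are the parental types, so the F1 was W H Z / w h z.
The two rarest classes, W h Z and w H z, are the double crossovers. Comparing them with the parentals, only the h allele has switched, so h is the middle locus and the order is z – h – w.

h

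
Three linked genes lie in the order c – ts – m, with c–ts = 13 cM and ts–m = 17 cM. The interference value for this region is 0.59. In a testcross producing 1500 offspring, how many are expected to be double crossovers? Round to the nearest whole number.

Map distances give recombination frequencies of 0.130 and 0.170 for the two intervals.
With interference 0.59 (so coincidence = 0.41), expected double-crossover frequency = 0.130 × 0.170 × 0.41 = 0.00906.
Expected number = 0.00906 × 1500 = 13.59 ≈ 14.

14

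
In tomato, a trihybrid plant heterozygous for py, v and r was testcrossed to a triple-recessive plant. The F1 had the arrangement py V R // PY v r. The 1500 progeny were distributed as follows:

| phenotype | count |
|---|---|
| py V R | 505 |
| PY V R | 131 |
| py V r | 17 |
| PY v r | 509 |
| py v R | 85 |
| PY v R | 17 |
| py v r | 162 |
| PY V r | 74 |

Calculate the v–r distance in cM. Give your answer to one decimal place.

12.9 cM

The two rarest classes, py V r and PY v R, are the double crossovers. Comparing them with the parentals, only the r allele has switched, so r is the middle locus and the order is py – r – v.
Crossovers in the r–v interval produce the single-crossover classes py v R and PY V r (85 + 74 = 159) plus the double crossovers (34).
RF(r–v) = (159 + 34) / 1500 = 193/1500 = 0.1287 → 12.9 cM.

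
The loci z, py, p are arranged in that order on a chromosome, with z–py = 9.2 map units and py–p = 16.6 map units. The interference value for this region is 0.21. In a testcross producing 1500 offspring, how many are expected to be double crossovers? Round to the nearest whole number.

Map distances give recombination frequencies of 0.092 and 0.166 for the two intervals.
With interference 0.21 (so coincidence = 0.79), expected double-crossover frequency = 0.092 × 0.166 × 0.79 = 0.01206.
Expected number = 0.01206 × 1500 = 18.10 ≈ 18.

18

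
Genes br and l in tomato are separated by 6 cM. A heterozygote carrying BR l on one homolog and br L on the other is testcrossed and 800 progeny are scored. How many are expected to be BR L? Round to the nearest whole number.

A map distance of 6 cM corresponds to a recombination frequency of 0.060.
The F1 is BR l / br L, so BR L is a recombinant gamete class with expected frequency r/2 = 0.060/2 = 0.0300.
Expected number = 0.0300 × 800 = 24.00 ≈ 24.

24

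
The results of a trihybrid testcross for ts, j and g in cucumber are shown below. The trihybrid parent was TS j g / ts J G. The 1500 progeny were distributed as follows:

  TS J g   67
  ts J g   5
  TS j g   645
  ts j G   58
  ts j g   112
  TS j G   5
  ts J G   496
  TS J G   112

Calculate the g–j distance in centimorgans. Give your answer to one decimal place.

9.0 centimorgans

The two rarest classes, TS j G and ts J g, are the double crossovers. Comparing them with the parentals, only the g allele has switched, so g is the middle locus and the order is ts – g – j.
Crossovers in the g–j interval produce the single-crossover classes TS J g and ts j G (67 + 58 = 125) plus the double crossovers (10).
RF(g–j) = (125 + 10) / 1500 = 135/1500 = 0.0900 → 9.0 centimorgans.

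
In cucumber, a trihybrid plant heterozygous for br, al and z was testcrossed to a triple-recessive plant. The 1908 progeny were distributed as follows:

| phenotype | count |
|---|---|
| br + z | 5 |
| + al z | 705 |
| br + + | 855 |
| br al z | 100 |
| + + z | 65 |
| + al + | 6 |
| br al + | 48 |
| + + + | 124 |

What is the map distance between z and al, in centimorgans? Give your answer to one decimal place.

6.5 centimorgans

The two most frequent reciprocal classes, + al z and br + +, are the parental types, so the F1 was + al z / br + +.
The two rarest classes, + al + and br + z, are the double crossovers. Comparing them with the parentals, only the z allele has switched, so z is the middle locus and the order is br – z – al.
Crossovers in the z–al interval produce the single-crossover classes + + z and br al + (65 + 48 = 113) plus the double crossovers (11).
RF(z–al) = (113 + 11) / 1908 = 124/1908 = 0.0650 → 6.5 centimorgans.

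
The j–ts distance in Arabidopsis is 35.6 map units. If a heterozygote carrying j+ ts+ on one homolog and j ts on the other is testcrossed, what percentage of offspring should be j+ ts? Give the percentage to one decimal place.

17.8%

A map distance of 35.6 map units corresponds to a recombination frequency of 0.356.
The F1 is j+ ts+ / j ts, so j+ ts is a recombinant gamete class with expected frequency r/2 = 0.356/2 = 0.1780.
That is 0.1780 = 17.8% of the progeny.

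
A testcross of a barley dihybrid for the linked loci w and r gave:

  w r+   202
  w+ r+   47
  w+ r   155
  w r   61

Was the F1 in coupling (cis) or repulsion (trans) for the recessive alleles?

trans

The two most frequent classes are w+ r (155) and w r+ (202); these are the parental (non-recombinant) types.
So the F1 carried w+ r on one chromosome and w r+ on the other — the recessive alleles are on opposite chromosomes (trans / repulsion).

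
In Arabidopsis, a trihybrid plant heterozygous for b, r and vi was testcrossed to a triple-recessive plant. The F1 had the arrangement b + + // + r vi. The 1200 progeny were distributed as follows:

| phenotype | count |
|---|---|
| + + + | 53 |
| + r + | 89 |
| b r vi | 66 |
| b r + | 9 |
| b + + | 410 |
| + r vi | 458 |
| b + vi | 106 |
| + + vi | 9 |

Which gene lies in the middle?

The two rarest classes, b r + and + + vi, are the double crossovers. Comparing them with the parentals, only the r allele has switched, so r is the middle locus and the order is b – r – vi.

r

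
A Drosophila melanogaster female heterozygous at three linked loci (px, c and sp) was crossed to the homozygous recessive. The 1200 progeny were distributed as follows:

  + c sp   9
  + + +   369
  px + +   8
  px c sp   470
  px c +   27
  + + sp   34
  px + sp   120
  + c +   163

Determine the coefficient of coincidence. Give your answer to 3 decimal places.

The two most frequent reciprocal classes, px c sp and + + +, are the parental types, so the F1 was px c sp / + + +.
The two rarest classes, + c sp and px + +, are the double crossovers. Comparing them with the parentals, only the px allele has switched, so px is the middle locus and the order is sp – px – c.
sp–px: (61 + 17)/1200 = 0.0650; px–c: (283 + 17)/1200 = 0.2500.
Expected DCO frequency = 0.0650 × 0.2500 ≈ 0.01625; observed = 17/1200 ≈ 0.01417.
Coefficient of coincidence = 0.01417/0.01625 ≈ 0.872.

0.872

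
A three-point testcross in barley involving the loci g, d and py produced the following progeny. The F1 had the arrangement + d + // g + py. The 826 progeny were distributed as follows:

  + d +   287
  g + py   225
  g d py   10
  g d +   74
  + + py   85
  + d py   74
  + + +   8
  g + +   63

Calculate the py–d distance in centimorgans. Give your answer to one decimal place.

The two rarest classes, + + + and g d py, are the double crossovers. Comparing them with the parentals, only the d allele has switched, so d is the middle locus and the order is g – d – py.
Crossovers in the d–py interval produce the single-crossover classes + d py and g + + (74 + 63 = 137) plus the double crossovers (18).
RF(d–py) = (137 + 18) / 826 = 155/826 = 0.1877 → 18.8 centimorgans.

18.8 centimorgans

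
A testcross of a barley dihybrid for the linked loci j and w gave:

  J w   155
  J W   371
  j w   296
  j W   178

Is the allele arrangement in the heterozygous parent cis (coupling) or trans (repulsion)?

cis

The two most frequent classes are J W (371) and j w (296); these are the parental (non-recombinant) types.
So the F1 carried J W on one chromosome and j w on the other — the recessive alleles are on the same chromosome (cis / coupling).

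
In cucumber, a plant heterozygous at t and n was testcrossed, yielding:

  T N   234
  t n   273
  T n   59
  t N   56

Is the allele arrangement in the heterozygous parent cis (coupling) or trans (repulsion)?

cis

The two most frequent classes are T N (234) and t n (273); these are the parental (non-recombinant) types.
So the F1 carried T N on one chromosome and t n on the other — the recessive alleles are on the same chromosome (cis / coupling).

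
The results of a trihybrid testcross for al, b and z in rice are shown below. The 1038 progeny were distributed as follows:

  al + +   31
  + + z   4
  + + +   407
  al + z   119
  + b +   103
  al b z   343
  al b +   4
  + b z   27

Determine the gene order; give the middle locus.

z

The two most frequent reciprocal classes, + + + and al b z, are the parental types, so the F1 was + + + / al b z.
The two rarest classes, + + z and al b +, are the double crossovers. Comparing them with the parentals, only the z allele has switched, so z is the middle locus and the order is al – z – b.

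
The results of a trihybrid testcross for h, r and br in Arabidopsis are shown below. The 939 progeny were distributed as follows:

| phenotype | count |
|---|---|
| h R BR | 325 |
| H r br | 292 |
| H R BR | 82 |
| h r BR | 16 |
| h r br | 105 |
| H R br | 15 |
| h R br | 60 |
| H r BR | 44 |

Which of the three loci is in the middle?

The two most frequent reciprocal classes, h R BR and H r br, are the parental types, so the F1 was h R BR / H r br.
The two rarest classes, h r BR and H R br, are the double crossovers. Comparing them with the parentals, only the r allele has switched, so r is the middle locus and the order is h – r – br.

r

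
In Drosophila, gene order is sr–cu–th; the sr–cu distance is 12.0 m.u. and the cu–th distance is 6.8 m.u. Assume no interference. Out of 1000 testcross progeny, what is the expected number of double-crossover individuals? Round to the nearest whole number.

Map distances give recombination frequencies of 0.120 and 0.068 for the two intervals.
With no interference, expected double-crossover frequency = 0.120 × 0.068 = 0.00816.
Expected number = 0.00816 × 1000 = 8.16 ≈ 8.

8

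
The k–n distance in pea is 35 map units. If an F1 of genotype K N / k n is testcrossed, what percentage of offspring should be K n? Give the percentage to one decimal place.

17.5%

A map distance of 35 map units corresponds to a recombination frequency of 0.350.
The F1 is K N / k n, so K n is a recombinant gamete class with expected frequency r/2 = 0.350/2 = 0.1750.
That is 0.1750 = 17.5% of the progeny.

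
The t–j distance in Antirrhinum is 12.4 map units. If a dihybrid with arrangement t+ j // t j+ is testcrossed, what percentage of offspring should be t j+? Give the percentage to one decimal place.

A map distance of 12.4 map units corresponds to a recombination frequency of 0.124.
The F1 is t+ j / t j+, so t j+ is a parental gamete class with expected frequency (1 − r)/2 = 0.876/2 = 0.4380.
That is 0.4380 = 43.8% of the progeny.

43.8%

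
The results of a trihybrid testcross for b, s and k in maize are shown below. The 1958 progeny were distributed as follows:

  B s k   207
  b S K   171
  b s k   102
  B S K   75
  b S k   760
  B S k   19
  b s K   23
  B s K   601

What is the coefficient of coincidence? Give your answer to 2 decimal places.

The two most frequent reciprocal classes, B s K and b S k, are the parental types, so the F1 was B s K / b S k.
The two rarest classes, b s K and B S k, are the double crossovers. Comparing them with the parentals, only the b allele has switched, so b is the middle locus and the order is s – b – k.
s–b: (177 + 42)/1958 = 0.1118; b–k: (378 + 42)/1958 = 0.2145.
Expected DCO frequency = 0.1118 × 0.2145 ≈ 0.02398; observed = 42/1958 ≈ 0.02145.
Coefficient of coincidence = 0.02145/0.02398 ≈ 0.89.

0.89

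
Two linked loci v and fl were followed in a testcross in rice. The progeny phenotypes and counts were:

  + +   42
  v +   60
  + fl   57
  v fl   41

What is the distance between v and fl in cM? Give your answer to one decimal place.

The two most frequent classes, + fl (57) and v + (60), are the parental types, so the F1 was + fl / v +.
The recombinant classes are + + and v fl: 42 + 41 = 83.
Recombination frequency = 83/200 = 0.4150 ≈ 41.5%, i.e. 41.5 cM.

41.5 cM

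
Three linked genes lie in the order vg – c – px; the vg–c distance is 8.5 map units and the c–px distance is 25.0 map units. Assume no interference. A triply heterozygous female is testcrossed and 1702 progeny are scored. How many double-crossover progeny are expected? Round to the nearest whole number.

Map distances give recombination frequencies of 0.085 and 0.250 for the two intervals.
With no interference, expected double-crossover frequency = 0.085 × 0.250 = 0.02125.
Expected number = 0.02125 × 1702 = 36.17 ≈ 36.

36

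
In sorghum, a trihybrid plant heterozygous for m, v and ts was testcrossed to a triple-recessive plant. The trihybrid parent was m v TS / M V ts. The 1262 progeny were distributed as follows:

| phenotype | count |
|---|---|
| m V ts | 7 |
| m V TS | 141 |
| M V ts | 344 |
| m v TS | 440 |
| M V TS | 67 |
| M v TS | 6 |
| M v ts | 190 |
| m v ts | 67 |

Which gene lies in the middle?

m

The two rarest classes, M v TS and m V ts, are the double crossovers. Comparing them with the parentals, only the m allele has switched, so m is the middle locus and the order is v – m – ts.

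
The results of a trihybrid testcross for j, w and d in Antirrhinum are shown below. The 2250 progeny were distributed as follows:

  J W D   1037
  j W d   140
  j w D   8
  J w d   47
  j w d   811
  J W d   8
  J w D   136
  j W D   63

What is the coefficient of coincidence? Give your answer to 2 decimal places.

0.98

The two most frequent reciprocal classes, J W D and j w d, are the parental types, so the F1 was J W D / j w d.
The two rarest classes, J W d and j w D, are the double crossovers. Comparing them with the parentals, only the d allele has switched, so d is the middle locus and the order is j – d – w.
j–d: (110 + 16)/2250 = 0.0560; d–w: (276 + 16)/2250 = 0.1298.
Expected DCO frequency = 0.0560 × 0.1298 ≈ 0.00727; observed = 16/2250 ≈ 0.00711.
Coefficient of coincidence = 0.00711/0.00727 ≈ 0.98.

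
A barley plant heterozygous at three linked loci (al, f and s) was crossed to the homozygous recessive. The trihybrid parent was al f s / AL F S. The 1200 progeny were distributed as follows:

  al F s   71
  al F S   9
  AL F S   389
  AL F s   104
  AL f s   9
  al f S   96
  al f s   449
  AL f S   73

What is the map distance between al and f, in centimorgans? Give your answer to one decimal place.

13.5 centimorgans

The two rarest classes, AL f s and al F S, are the double crossovers. Comparing them with the parentals, only the al allele has switched, so al is the middle locus and the order is s – al – f.
Crossovers in the al–f interval produce the single-crossover classes al F s and AL f S (71 + 73 = 144) plus the double crossovers (18).
RF(al–f) = (144 + 18) / 1200 = 162/1200 = 0.1350 → 13.5 centimorgans.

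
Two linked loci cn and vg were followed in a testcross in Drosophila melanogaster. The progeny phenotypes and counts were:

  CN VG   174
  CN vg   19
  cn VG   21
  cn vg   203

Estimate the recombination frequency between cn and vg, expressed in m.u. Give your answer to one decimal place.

The two most frequent classes, CN VG (174) and cn vg (203), are the parental types, so the F1 was CN VG / cn vg.
The recombinant classes are CN vg and cn VG: 19 + 21 = 40.
Recombination frequency = 40/417 = 0.0959 ≈ 9.6%, i.e. 9.6 m.u.

9.6 m.u.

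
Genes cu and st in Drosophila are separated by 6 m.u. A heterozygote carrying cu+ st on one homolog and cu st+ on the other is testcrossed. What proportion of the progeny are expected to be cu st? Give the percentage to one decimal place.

A map distance of 6 m.u. corresponds to a recombination frequency of 0.060.
The F1 is cu+ st / cu st+, so cu st is a recombinant gamete class with expected frequency r/2 = 0.060/2 = 0.0300.
That is 0.0300 = 3.0% of the progeny.

3.0%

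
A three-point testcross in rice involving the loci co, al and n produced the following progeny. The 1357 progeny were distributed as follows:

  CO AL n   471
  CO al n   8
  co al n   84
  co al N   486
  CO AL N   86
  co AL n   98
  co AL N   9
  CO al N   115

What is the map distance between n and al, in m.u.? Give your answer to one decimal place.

The two most frequent reciprocal classes, co al N and CO AL n, are the parental types, so the F1 was co al N / CO AL n.
The two rarest classes, co AL N and CO al n, are the double crossovers. Comparing them with the parentals, only the al allele has switched, so al is the middle locus and the order is co – al – n.
Crossovers in the al–n interval produce the single-crossover classes co al n and CO AL N (84 + 86 = 170) plus the double crossovers (17).
RF(al–n) = (170 + 17) / 1357 = 187/1357 = 0.1378 → 13.8 m.u.

13.8 m.u.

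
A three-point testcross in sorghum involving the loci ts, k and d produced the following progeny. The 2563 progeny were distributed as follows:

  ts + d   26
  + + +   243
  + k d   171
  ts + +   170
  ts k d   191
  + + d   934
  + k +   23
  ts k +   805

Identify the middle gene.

ts

The two most frequent reciprocal classes, + + d and ts k +, are the parental types, so the F1 was + + d / ts k +.
The two rarest classes, ts + d and + k +, are the double crossovers. Comparing them with the parentals, only the ts allele has switched, so ts is the middle locus and the order is d – ts – k.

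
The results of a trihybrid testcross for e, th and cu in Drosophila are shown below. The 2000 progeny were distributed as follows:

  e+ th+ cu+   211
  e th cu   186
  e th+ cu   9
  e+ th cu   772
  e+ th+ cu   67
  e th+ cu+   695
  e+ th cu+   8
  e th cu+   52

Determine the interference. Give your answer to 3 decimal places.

The two most frequent reciprocal classes, e th+ cu+ and e+ th cu, are the parental types, so the F1 was e th+ cu+ / e+ th cu.
The two rarest classes, e th+ cu and e+ th cu+, are the double crossovers. Comparing them with the parentals, only the cu allele has switched, so cu is the middle locus and the order is th – cu – e.
th–cu: (119 + 17)/2000 = 0.0680; cu–e: (397 + 17)/2000 = 0.2070.
Expected DCO frequency = 0.0680 × 0.2070 ≈ 0.01408; observed = 17/2000 ≈ 0.00850.
Coefficient of coincidence = 0.00850/0.01408 ≈ 0.604; interference = 1 − 0.604 = 0.396.

0.396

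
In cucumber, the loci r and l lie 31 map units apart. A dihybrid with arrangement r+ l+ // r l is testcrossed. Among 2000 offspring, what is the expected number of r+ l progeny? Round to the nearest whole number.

A map distance of 31 map units corresponds to a recombination frequency of 0.310.
The F1 is r+ l+ / r l, so r+ l is a recombinant gamete class with expected frequency r/2 = 0.310/2 = 0.1550.
Expected number = 0.1550 × 2000 = 310.00 ≈ 310.

310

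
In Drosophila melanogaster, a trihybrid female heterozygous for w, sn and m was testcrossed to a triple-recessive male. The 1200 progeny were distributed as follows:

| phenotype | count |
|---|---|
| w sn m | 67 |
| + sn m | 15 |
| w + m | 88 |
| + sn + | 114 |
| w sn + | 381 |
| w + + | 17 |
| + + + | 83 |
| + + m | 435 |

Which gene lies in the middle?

sn

The two most frequent reciprocal classes, + + m and w sn +, are the parental types, so the F1 was + + m / w sn +.
The two rarest classes, + sn m and w + +, are the double crossovers. Comparing them with the parentals, only the sn allele has switched, so sn is the middle locus and the order is m – sn – w.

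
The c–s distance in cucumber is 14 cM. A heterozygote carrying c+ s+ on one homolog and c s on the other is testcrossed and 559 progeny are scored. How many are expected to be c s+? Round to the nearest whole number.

A map distance of 14 cM corresponds to a recombination frequency of 0.140.
The F1 is c+ s+ / c s, so c s+ is a recombinant gamete class with expected frequency r/2 = 0.140/2 = 0.0700.
Expected number = 0.0700 × 559 = 39.13 ≈ 39.

39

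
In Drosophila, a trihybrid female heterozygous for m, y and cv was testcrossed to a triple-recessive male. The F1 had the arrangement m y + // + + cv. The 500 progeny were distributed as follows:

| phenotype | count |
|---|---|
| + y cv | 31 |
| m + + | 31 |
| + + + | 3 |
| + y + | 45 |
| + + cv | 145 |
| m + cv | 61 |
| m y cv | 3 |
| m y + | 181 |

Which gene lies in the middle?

The two rarest classes, m y cv and + + +, are the double crossovers. Comparing them with the parentals, only the cv allele has switched, so cv is the middle locus and the order is y – cv – m.

cv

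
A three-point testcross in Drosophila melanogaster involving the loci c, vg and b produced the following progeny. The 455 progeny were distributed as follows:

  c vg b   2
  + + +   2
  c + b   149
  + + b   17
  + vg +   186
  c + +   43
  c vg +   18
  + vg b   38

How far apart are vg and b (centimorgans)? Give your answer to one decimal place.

18.7 centimorgans

The two most frequent reciprocal classes, c + b and + vg +, are the parental types, so the F1 was c + b / + vg +.
The two rarest classes, c vg b and + + +, are the double crossovers. Comparing them with the parentals, only the vg allele has switched, so vg is the middle locus and the order is b – vg – c.
Crossovers in the b–vg interval produce the single-crossover classes c + + and + vg b (43 + 38 = 81) plus the double crossovers (4).
RF(b–vg) = (81 + 4) / 455 = 85/455 = 0.1868 → 18.7 centimorgans.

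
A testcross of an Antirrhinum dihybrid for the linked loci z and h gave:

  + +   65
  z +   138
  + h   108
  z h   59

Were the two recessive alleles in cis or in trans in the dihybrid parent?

The two most frequent classes are + h (108) and z + (138); these are the parental (non-recombinant) types.
So the F1 carried + h on one chromosome and z + on the other — the recessive alleles are on opposite chromosomes (trans / repulsion).

trans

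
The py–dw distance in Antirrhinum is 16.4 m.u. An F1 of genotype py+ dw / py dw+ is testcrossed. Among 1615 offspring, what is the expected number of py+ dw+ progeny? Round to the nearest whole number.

A map distance of 16.4 m.u. corresponds to a recombination frequency of 0.164.
The F1 is py+ dw / py dw+, so py+ dw+ is a recombinant gamete class with expected frequency r/2 = 0.164/2 = 0.0820.
Expected number = 0.0820 × 1615 = 132.43 ≈ 132.

132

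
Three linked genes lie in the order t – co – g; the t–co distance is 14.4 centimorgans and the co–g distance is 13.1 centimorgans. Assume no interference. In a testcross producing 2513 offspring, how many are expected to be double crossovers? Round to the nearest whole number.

Map distances give recombination frequencies of 0.144 and 0.131 for the two intervals.
With no interference, expected double-crossover frequency = 0.144 × 0.131 = 0.01886.
Expected number = 0.01886 × 2513 = 47.41 ≈ 47.

47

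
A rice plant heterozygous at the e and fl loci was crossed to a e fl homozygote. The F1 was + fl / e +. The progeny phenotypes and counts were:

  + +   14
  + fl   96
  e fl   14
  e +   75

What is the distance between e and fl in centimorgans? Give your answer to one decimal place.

14.1 centimorgans

The recombinant classes are + + and e fl: 14 + 14 = 28.
Recombination frequency = 28/199 = 0.1407 ≈ 14.1%, i.e. 14.1 centimorgans.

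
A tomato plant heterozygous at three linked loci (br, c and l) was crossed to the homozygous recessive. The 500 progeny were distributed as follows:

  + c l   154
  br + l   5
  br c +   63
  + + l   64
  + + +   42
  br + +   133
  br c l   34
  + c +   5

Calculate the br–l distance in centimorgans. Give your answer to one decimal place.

17.2 centimorgans

The two most frequent reciprocal classes, br + + and + c l, are the parental types, so the F1 was br + + / + c l.
The two rarest classes, br + l and + c +, are the double crossovers. Comparing them with the parentals, only the l allele has switched, so l is the middle locus and the order is br – l – c.
Crossovers in the br–l interval produce the single-crossover classes + + + and br c l (42 + 34 = 76) plus the double crossovers (10).
RF(br–l) = (76 + 10) / 500 = 86/500 = 0.1720 → 17.2 centimorgans.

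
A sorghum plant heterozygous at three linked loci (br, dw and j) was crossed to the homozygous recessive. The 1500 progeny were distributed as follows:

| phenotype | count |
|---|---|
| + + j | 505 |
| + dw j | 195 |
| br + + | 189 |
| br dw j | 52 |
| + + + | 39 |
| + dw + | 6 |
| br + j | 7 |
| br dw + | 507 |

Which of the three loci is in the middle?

The two most frequent reciprocal classes, + + j and br dw +, are the parental types, so the F1 was + + j / br dw +.
The two rarest classes, br + j and + dw +, are the double crossovers. Comparing them with the parentals, only the br allele has switched, so br is the middle locus and the order is j – br – dw.

br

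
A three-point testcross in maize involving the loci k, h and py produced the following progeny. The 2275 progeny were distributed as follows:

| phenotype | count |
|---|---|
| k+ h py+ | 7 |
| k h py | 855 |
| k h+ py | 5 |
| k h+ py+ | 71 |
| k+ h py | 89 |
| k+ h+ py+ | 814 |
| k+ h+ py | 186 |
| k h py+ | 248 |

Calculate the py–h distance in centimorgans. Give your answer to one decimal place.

19.6 centimorgans

The two most frequent reciprocal classes, k+ h+ py+ and k h py, are the parental types, so the F1 was k+ h+ py+ / k h py.
The two rarest classes, k+ h py+ and k h+ py, are the double crossovers. Comparing them with the parentals, only the h allele has switched, so h is the middle locus and the order is k – h – py.
Crossovers in the h–py interval produce the single-crossover classes k+ h+ py and k h py+ (186 + 248 = 434) plus the double crossovers (12).
RF(h–py) = (434 + 12) / 2275 = 446/2275 = 0.1960 → 19.6 centimorgans.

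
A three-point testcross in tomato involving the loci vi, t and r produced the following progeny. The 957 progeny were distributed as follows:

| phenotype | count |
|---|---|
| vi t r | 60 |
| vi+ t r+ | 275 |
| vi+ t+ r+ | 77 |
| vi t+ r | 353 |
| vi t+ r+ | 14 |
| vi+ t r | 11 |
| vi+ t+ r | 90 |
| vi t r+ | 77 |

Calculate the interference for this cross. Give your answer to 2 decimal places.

The two most frequent reciprocal classes, vi t+ r and vi+ t r+, are the parental types, so the F1 was vi t+ r / vi+ t r+.
The two rarest classes, vi t+ r+ and vi+ t r, are the double crossovers. Comparing them with the parentals, only the r allele has switched, so r is the middle locus and the order is vi – r – t.
vi–r: (167 + 25)/957 = 0.2006; r–t: (137 + 25)/957 = 0.1693.
Expected DCO frequency = 0.2006 × 0.1693 ≈ 0.03396; observed = 25/957 ≈ 0.02612.
Coefficient of coincidence = 0.02612/0.03396 ≈ 0.77; interference = 1 − 0.77 = 0.23.

0.23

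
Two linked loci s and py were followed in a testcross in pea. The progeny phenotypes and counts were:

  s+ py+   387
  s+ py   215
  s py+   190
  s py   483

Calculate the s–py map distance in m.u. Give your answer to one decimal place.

The two most frequent classes, s+ py+ (387) and s py (483), are the parental types, so the F1 was s+ py+ / s py.
The recombinant classes are s+ py and s py+: 215 + 190 = 405.
Recombination frequency = 405/1275 = 0.3176 ≈ 31.8%, i.e. 31.8 m.u.

31.8 m.u.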